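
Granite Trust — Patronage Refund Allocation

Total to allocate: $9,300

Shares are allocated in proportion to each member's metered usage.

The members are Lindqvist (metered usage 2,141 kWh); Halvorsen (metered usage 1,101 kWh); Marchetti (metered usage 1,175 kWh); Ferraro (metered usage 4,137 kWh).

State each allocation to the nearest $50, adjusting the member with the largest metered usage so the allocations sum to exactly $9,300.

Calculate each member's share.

Total metered usage = 8,554.
Raw shares: Lindqvist 2,141/8,554 × $9,300 = 2,327.72; Halvorsen 1,101/8,554 × $9,300 = 1,197.02; Marchetti 1,175/8,554 × $9,300 = 1,277.47; Ferraro 4,137/8,554 × $9,300 = 4,497.79.
After rounding ($50): Lindqvist $2,350; Halvorsen $1,200; Marchetti $1,300; Ferraro $4,500. Sum = $9,350.
Difference $9,300 − $9,350 = −$50 applied to largest metered usage (Ferraro): Ferraro becomes $4,450.

Lindqvist: $2,350 | Halvorsen: $1,200 | Marchetti: $1,300 | Ferraro: $4,450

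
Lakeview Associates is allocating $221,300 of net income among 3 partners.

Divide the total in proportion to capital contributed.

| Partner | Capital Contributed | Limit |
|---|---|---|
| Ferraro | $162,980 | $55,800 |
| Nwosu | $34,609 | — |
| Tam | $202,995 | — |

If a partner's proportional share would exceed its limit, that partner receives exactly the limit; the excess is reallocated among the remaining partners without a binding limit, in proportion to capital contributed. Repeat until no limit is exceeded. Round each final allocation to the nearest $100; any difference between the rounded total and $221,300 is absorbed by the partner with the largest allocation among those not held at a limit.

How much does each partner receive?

Total capital contributed = 400,584.
Pro-rata shares before constraints: Ferraro 90,037.23; Nwosu 19,119.51; Tam 112,143.25.
Held at cap: Ferraro ($55,800); residual $165,500 reallocated over remaining capital contributed 237,604.
Remaining shares: Nwosu 24,106.45 → $24,100; Tam 141,393.55 → $141,400.

Ferraro: $55,800 | Nwosu: $24,100 | Tam: $141,400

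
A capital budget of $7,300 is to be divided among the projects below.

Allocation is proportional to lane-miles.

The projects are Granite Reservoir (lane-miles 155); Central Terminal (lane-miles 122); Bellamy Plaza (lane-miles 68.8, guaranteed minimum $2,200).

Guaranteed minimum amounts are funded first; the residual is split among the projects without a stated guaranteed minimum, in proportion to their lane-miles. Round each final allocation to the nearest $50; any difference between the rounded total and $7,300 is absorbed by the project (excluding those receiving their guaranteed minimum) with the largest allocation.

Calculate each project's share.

Granite Reservoir: $2,850 | Central Terminal: $2,250 | Bellamy Plaza: $2,200

Guaranteed amounts: Bellamy Plaza $2,200. Remaining pool $5,100.
Remaining pool split over remaining lane-miles 277: Granite Reservoir 2,853.79 → $2,850; Central Terminal 2,246.21 → $2,250.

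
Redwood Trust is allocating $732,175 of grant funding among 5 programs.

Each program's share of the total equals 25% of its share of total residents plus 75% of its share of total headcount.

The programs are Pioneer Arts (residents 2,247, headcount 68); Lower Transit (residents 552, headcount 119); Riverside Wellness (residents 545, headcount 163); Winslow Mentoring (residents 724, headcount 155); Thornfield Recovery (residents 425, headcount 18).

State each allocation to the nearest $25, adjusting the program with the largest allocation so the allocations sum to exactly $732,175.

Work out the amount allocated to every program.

Pioneer Arts: $162,950 | Lower Transit: $147,425 | Riverside Wellness: $193,325 | Winslow Mentoring: $192,250 | Thornfield Recovery: $36,225

Totals — residents 4,493, headcount 523.
Combined weights (25% residents + 75% headcount): Pioneer Arts 0.2225; Lower Transit 0.2014; Riverside Wellness 0.2641; Winslow Mentoring 0.2626; Thornfield Recovery 0.0495.
Unrounded shares: Pioneer Arts 162,939.81; Lower Transit 147,434.08; Riverside Wellness 193,347.33; Winslow Mentoring 192,240.03; Thornfield Recovery 36,213.75.
After rounding ($25): Pioneer Arts $162,950; Lower Transit $147,425; Riverside Wellness $193,350; Winslow Mentoring $192,250; Thornfield Recovery $36,225. Sum = $732,200.
Difference $732,175 − $732,200 = −$25 applied to largest allocation (Riverside Wellness): Riverside Wellness becomes $193,325.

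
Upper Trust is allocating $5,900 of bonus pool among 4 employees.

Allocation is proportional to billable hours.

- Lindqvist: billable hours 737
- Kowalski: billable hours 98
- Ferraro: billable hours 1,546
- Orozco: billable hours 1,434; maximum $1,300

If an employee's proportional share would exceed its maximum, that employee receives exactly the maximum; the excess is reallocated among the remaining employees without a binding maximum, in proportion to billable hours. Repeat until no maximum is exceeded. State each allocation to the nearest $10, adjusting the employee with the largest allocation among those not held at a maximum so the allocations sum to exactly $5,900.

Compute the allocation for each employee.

Combined billable hours = 3,815.
Proportional shares (ignoring caps): Lindqvist 1,139.79; Kowalski 151.56; Ferraro 2,390.93; Orozco 2,217.72.
Cap binds for Orozco ($1,300); balance $4,600 reallocated over remaining billable hours 2,381.
Remaining shares: Lindqvist 1,423.86 → $1,420; Kowalski 189.33 → $190; Ferraro 2,986.81 → $2,990.

Lindqvist: $1,420 | Kowalski: $190 | Ferraro: $2,990 | Orozco: $1,300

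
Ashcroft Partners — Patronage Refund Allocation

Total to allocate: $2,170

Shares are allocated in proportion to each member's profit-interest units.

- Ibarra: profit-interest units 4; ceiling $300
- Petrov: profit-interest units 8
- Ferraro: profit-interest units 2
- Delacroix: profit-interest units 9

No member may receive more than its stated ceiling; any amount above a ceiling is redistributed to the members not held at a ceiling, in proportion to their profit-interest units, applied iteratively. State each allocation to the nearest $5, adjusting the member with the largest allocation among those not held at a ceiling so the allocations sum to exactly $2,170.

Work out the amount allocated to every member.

Total profit-interest units = 23.
Unconstrained shares: Ibarra 377.39; Petrov 754.78; Ferraro 188.70; Delacroix 849.13.
Cap binds for Ibarra ($300); residual $1,870 reallocated over remaining profit-interest units 19.
Redistributed shares: Petrov 787.37 → $785; Ferraro 196.84 → $195; Delacroix 885.79 → $885.
Rounding difference +$5 applied to Delacroix → $890.

Ibarra: $300 | Petrov: $785 | Ferraro: $195 | Delacroix: $890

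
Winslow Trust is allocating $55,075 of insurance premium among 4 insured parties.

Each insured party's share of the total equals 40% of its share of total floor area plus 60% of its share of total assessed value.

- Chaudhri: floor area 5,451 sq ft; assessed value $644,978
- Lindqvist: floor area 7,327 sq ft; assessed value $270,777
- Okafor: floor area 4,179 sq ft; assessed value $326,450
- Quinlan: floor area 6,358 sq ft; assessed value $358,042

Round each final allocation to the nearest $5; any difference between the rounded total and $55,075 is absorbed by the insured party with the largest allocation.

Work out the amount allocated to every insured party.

Chaudhri: $18,470 | Lindqvist: $12,515 | Okafor: $10,690 | Quinlan: $13,400

Totals — floor area 23,315, assessed value 1,600,247.
Combined weights (40% floor area + 60% assessed value): Chaudhri 0.3353; Lindqvist 0.2272; Okafor 0.1941; Quinlan 0.2433.
Proportional shares: Chaudhri 18,469.32; Lindqvist 12,514.70; Okafor 10,689.85; Quinlan 13,401.13.
After rounding ($5): Chaudhri $18,470; Lindqvist $12,515; Okafor $10,690; Quinlan $13,400. Sum = $55,075.
Rounded total matches; no reconciliation needed.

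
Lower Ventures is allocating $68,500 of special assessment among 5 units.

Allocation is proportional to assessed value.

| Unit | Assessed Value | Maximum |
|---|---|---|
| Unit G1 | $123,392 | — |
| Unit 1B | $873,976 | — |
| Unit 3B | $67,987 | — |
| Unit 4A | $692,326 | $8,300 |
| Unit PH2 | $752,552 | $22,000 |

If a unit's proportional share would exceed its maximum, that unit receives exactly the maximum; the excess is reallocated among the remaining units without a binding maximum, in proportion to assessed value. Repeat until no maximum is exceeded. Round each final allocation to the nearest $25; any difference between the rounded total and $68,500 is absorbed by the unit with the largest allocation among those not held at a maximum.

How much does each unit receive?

Unit G1: $4,425 | Unit 1B: $31,325 | Unit 3B: $2,450 | Unit 4A: $8,300 | Unit PH2: $22,000

Sum of assessed value: 2,510,233.
Proportional shares (ignoring caps): Unit G1 3,367.16; Unit 1B 23,849.32; Unit 3B 1,855.25; Unit 4A 18,892.40; Unit PH2 20,535.87.
Cap binds for Unit 4A ($8,300); residual $60,200 reallocated over remaining assessed value 1,817,907.
Cap binds for Unit PH2 ($22,000); residual $38,200 reallocated over remaining assessed value 1,065,355.
Redistributed shares: Unit G1 4,424.42 → $4,425; Unit 1B 31,337.80 → $31,350; Unit 3B 2,437.78 → $2,450.
Rounding difference −$25 applied to Unit 1B → $31,325.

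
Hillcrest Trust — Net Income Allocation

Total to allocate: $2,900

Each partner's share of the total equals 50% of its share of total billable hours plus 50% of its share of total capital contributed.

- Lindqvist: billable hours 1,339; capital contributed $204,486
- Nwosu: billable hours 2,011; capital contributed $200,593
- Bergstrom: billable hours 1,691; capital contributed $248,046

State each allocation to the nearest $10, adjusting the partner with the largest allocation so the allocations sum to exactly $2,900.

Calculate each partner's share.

Billable hours total 5,041; capital contributed total 653,125.
Combined weights (50% billable hours + 50% capital contributed): Lindqvist 0.2894; Nwosu 0.3530; Bergstrom 0.3576.
Raw shares: Lindqvist 839.13; Nwosu 1,023.78; Bergstrom 1,037.09.
After rounding ($10): Lindqvist $840; Nwosu $1,020; Bergstrom $1,040. Sum = $2,900.
No rounding difference to absorb.

Lindqvist: $840 | Nwosu: $1,020 | Bergstrom: $1,040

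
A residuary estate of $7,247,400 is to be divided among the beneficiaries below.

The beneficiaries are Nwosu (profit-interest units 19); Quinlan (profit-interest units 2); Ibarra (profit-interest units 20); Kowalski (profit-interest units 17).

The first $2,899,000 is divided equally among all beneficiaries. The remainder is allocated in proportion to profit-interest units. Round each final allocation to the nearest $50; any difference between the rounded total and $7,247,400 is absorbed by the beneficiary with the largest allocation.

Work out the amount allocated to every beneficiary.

Equal tier: $2,899,000 ÷ 4 = $724,750 apiece.
Remainder $4,348,400 by profit-interest units (total 58): Nwosu 1,424,475.86 → $1,424,500; Quinlan 149,944.83 → $149,950; Ibarra 1,499,448.28 → $1,499,450; Kowalski 1,274,531.03 → $1,274,550.
Rounding difference −$50 on remainder applied to Ibarra.
Totals: Nwosu $724,750 + $1,424,500 = $2,149,250; Quinlan $724,750 + $149,950 = $874,700; Ibarra $724,750 + $1,499,400 = $2,224,150; Kowalski $724,750 + $1,274,550 = $1,999,300.

Nwosu: $2,149,250; Quinlan: $874,700; Ibarra: $2,224,150; Kowalski: $1,999,300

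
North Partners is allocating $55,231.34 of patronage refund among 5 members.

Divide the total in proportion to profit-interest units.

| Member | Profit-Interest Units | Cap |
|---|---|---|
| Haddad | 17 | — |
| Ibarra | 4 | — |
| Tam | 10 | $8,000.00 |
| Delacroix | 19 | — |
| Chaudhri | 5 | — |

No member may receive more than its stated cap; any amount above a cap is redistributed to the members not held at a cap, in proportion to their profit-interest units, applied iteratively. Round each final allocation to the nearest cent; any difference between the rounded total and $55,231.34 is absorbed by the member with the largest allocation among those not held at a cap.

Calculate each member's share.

Sum of profit-interest units: 55.
Unconstrained shares: Haddad 17,071.5051; Ibarra 4,016.8247; Tam 10,042.0618; Delacroix 19,079.9175; Chaudhri 5,021.0309.
Capped: Tam ($8,000.00); balance $47,231.34 reallocated over remaining profit-interest units 45.
Shares after redistribution: Haddad 17,842.9507 → $17,842.95; Ibarra 4,198.3413 → $4,198.34; Delacroix 19,942.1213 → $19,942.12; Chaudhri 5,247.9267 → $5,247.93.

Haddad: $17,842.95 | Ibarra: $4,198.34 | Tam: $8,000.00 | Delacroix: $19,942.12 | Chaudhri: $5,247.93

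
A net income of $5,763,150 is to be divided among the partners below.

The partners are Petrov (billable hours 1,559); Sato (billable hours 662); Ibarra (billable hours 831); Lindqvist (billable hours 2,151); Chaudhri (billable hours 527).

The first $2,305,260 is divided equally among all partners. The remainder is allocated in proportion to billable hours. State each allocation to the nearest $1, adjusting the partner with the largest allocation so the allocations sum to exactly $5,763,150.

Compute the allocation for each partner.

$2,305,260 shared equally gives $461,052 per partner.
Remainder $3,457,890 by billable hours (total 5,730): Petrov 940,811.61 → $940,812; Sato 399,497.94 → $399,498; Ibarra 501,484.57 → $501,485; Lindqvist 1,298,066.56 → $1,298,067; Chaudhri 318,029.32 → $318,029.
Rounding difference −$1 on remainder applied to Lindqvist.
Totals: Petrov $461,052 + $940,812 = $1,401,864; Sato $461,052 + $399,498 = $860,550; Ibarra $461,052 + $501,485 = $962,537; Lindqvist $461,052 + $1,298,066 = $1,759,118; Chaudhri $461,052 + $318,029 = $779,081.

Petrov: $1,401,864 · Sato: $860,550 · Ibarra: $962,537 · Lindqvist: $1,759,118 · Chaudhri: $779,081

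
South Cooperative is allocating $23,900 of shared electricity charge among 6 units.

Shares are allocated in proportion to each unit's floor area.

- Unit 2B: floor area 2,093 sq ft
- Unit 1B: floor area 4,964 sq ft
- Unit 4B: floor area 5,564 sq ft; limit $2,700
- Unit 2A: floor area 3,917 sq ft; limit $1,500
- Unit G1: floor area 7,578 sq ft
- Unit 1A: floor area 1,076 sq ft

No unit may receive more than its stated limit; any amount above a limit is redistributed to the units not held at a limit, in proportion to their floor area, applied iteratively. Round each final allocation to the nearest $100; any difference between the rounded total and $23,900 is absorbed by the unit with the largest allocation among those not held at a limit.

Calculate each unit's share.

Unit 2B: $2,600 · Unit 1B: $6,200 · Unit 4B: $2,700 · Unit 2A: $1,500 · Unit G1: $9,600 · Unit 1A: $1,300

Sum of floor area: 25,192.
Unconstrained shares: Unit 2B 1,985.66; Unit 1B 4,709.42; Unit 4B 5,278.64; Unit 2A 3,716.11; Unit G1 7,189.35; Unit 1A 1,020.82.
Held at cap: Unit 4B ($2,700), Unit 2A ($1,500); remaining pool $19,700 reallocated over remaining floor area 15,711.
Remaining shares: Unit 2B 2,624.41 → $2,600; Unit 1B 6,224.35 → $6,200; Unit G1 9,502.04 → $9,500; Unit 1A 1,349.19 → $1,300.
Rounding difference +$100 applied to Unit G1 → $9,600.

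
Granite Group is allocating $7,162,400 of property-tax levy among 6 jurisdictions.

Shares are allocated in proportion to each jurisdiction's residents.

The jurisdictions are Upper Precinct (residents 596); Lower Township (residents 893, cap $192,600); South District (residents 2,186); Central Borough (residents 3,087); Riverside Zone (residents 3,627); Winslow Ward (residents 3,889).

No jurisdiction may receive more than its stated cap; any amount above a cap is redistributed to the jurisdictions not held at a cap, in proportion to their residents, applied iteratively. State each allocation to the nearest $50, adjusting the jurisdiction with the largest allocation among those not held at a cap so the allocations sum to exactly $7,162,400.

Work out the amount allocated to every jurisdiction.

Sum of residents: 14,278.
Unconstrained shares: Upper Precinct 298,976.78; Lower Township 447,963.52; South District 1,096,582.60; Central Borough 1,548,559.24; Riverside Zone 1,819,444.24; Winslow Ward 1,950,873.62.
Cap binds for Lower Township ($192,600); balance $6,969,800 reallocated over remaining residents 13,385.
Shares after redistribution: Upper Precinct 310,347.46 → $310,350; South District 1,138,287.84 → $1,138,300; Central Borough 1,607,454.06 → $1,607,450; Riverside Zone 1,888,641.36 → $1,888,650; Winslow Ward 2,025,069.27 → $2,025,050.

Upper Precinct: $310,350 · Lower Township: $192,600 · South District: $1,138,300 · Central Borough: $1,607,450 · Riverside Zone: $1,888,650 · Winslow Ward: $2,025,050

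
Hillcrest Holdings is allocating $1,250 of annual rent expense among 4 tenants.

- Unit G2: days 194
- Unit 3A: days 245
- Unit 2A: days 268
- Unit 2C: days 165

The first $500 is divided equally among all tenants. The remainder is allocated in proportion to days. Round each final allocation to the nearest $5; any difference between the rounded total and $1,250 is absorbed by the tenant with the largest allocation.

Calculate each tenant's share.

$500 shared equally gives $125 per tenant.
Remainder $750 by days (total 872): Unit G2 166.86 → $165; Unit 3A 210.72 → $210; Unit 2A 230.50 → $230; Unit 2C 141.92 → $140.
Rounding difference +$5 on remainder applied to Unit 2A.
Totals: Unit G2 $125 + $165 = $290; Unit 3A $125 + $210 = $335; Unit 2A $125 + $235 = $360; Unit 2C $125 + $140 = $265.

Unit G2: $290 · Unit 3A: $335 · Unit 2A: $360 · Unit 2C: $265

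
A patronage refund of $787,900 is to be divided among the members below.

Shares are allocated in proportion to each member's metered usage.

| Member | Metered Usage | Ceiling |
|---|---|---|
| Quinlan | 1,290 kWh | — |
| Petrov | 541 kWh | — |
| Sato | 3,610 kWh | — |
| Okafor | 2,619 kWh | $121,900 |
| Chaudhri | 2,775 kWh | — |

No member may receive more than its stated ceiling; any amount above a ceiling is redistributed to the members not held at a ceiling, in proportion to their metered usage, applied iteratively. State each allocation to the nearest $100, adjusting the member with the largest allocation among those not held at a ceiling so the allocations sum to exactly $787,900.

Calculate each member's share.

Combined metered usage = 10,835.
Unconstrained shares: Quinlan 93,806.28; Petrov 39,340.46; Sato 262,512.14; Okafor 190,448.56; Chaudhri 201,792.57.
Capped: Okafor ($121,900); balance $666,000 reallocated over remaining metered usage 8,216.
Remaining shares: Quinlan 104,569.13 → $104,600; Petrov 43,854.19 → $43,900; Sato 292,631.45 → $292,600; Chaudhri 224,945.23 → $224,900.

Quinlan: $104,600; Petrov: $43,900; Sato: $292,600; Okafor: $121,900; Chaudhri: $224,900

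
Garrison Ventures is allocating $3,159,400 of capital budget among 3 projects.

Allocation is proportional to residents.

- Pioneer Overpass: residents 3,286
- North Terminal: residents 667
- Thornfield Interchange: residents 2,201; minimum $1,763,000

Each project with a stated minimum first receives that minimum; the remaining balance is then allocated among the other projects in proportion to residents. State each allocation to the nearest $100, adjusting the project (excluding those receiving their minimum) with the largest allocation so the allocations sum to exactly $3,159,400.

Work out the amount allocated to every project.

Pioneer Overpass: $1,160,800 · North Terminal: $235,600 · Thornfield Interchange: $1,763,000

Fund the minimums — Thornfield Interchange $1,763,000. Balance $1,396,400.
Balance split over remaining residents 3,953: Pioneer Overpass 1,160,781.79 → $1,160,800; North Terminal 235,618.21 → $235,600.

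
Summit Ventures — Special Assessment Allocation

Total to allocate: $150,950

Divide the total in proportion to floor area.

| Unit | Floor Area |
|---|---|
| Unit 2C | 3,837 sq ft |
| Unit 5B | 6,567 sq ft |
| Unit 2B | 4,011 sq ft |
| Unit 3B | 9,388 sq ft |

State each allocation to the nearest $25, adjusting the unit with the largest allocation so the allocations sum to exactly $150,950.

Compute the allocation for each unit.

Unit 2C: $24,325 | Unit 5B: $41,650 | Unit 2B: $25,425 | Unit 3B: $59,550

Combined floor area = 23,803.
Raw shares: Unit 2C 3,837/23,803 × $150,950 = 24,332.86; Unit 5B 6,567/23,803 × $150,950 = 41,645.53; Unit 2B 4,011/23,803 × $150,950 = 25,436.31; Unit 3B 9,388/23,803 × $150,950 = 59,535.29.
At nearest $25: Unit 2C $24,325; Unit 5B $41,650; Unit 2B $25,425; Unit 3B $59,525. Sum = $150,925.
Difference $150,950 − $150,925 = +$25 applied to largest allocation (Unit 3B): Unit 3B becomes $59,550.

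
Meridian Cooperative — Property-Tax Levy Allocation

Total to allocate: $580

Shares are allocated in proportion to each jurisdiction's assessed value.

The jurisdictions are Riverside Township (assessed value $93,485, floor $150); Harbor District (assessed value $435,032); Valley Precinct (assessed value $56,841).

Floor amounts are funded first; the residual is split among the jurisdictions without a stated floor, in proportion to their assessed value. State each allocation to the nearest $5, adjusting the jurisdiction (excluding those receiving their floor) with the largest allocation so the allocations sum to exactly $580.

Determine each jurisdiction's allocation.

Riverside Township: $150; Harbor District: $380; Valley Precinct: $50

Fund the minimums — Riverside Township $150. Residual $430.
Residual split over remaining assessed value 491,873: Harbor District 380.31 → $380; Valley Precinct 49.69 → $50.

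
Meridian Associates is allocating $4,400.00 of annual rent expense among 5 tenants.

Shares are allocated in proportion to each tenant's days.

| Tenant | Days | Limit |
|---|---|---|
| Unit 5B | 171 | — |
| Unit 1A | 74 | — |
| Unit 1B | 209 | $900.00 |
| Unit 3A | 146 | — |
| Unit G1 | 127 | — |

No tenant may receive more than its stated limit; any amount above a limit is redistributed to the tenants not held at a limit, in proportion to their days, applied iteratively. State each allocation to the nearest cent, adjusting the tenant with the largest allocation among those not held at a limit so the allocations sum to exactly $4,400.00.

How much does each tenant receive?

Sum of days: 727.
Pro-rata shares before constraints: Unit 5B 1,034.9381; Unit 1A 447.8680; Unit 1B 1,264.9243; Unit 3A 883.6314; Unit G1 768.6382.
Capped: Unit 1B ($900.00); balance $3,500.00 reallocated over remaining days 518.
Shares after redistribution: Unit 5B 1,155.4054 → $1,155.41; Unit 1A 500.0000 → $500.00; Unit 3A 986.4865 → $986.49; Unit G1 858.1081 → $858.11.
Rounding difference −$0.01 applied to Unit 5B → $1,155.40.

Unit 5B: $1,155.40; Unit 1A: $500.00; Unit 1B: $900.00; Unit 3A: $986.49; Unit G1: $858.11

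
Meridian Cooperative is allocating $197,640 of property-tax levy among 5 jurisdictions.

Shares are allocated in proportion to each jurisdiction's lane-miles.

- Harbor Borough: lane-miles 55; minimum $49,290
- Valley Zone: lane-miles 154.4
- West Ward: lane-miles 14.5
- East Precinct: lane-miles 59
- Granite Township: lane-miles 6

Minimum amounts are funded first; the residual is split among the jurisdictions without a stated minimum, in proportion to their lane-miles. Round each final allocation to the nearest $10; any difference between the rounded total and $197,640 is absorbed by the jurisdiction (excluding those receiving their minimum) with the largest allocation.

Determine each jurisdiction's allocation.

Harbor Borough: $49,290; Valley Zone: $97,920; West Ward: $9,200; East Precinct: $37,420; Granite Township: $3,810

Minimums first: Harbor Borough $49,290. Remaining pool $148,350.
Remaining pool split over remaining lane-miles 233.9: Valley Zone 97,927.49 → $97,930; West Ward 9,196.56 → $9,200; East Precinct 37,420.48 → $37,420; Granite Township 3,805.47 → $3,810.
Rounding difference −$10 applied to Valley Zone → $97,920.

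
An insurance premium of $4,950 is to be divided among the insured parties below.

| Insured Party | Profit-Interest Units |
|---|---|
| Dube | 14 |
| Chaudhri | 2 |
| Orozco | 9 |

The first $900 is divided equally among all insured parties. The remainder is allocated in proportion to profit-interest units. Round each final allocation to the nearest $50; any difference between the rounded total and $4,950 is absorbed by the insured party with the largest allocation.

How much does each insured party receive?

First tranche $900 split equally: $300 each.
Remainder $4,050 by profit-interest units (total 25): Dube 2,268.00 → $2,250; Chaudhri 324.00 → $300; Orozco 1,458.00 → $1,450.
Rounding difference +$50 on remainder applied to Dube.
Totals: Dube $300 + $2,300 = $2,600; Chaudhri $300 + $300 = $600; Orozco $300 + $1,450 = $1,750.

Dube: $2,600 · Chaudhri: $600 · Orozco: $1,750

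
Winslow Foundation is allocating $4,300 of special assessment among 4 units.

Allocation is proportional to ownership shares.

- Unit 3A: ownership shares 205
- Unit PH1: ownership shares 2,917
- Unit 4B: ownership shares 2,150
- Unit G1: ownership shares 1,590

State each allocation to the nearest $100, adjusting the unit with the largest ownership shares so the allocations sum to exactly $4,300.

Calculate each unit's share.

Unit 3A: $100; Unit PH1: $1,900; Unit 4B: $1,300; Unit G1: $1,000

Sum of ownership shares: 6,862.
Unrounded shares: Unit 3A 205/6,862 × $4,300 = 128.46; Unit PH1 2,917/6,862 × $4,300 = 1,827.91; Unit 4B 2,150/6,862 × $4,300 = 1,347.27; Unit G1 1,590/6,862 × $4,300 = 996.36.
At nearest $100: Unit 3A $100; Unit PH1 $1,800; Unit 4B $1,300; Unit G1 $1,000. Sum = $4,200.
Difference $4,300 − $4,200 = +$100 applied to largest ownership shares (Unit PH1): Unit PH1 becomes $1,900.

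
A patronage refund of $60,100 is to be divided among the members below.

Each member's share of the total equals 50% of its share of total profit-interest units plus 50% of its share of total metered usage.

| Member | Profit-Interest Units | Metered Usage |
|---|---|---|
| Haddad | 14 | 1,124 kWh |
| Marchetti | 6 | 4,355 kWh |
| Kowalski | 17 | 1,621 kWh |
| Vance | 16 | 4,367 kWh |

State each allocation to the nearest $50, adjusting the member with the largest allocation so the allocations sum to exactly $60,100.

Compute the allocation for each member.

Totals — profit-interest units 53, metered usage 11,467.
Blended shares (50% profit-interest units + 50% metered usage): Haddad 0.1811; Marchetti 0.2465; Kowalski 0.2311; Vance 0.3414.
Raw shares: Haddad 10,883.25; Marchetti 14,814.44; Kowalski 13,886.61; Vance 20,515.70.
At nearest $50: Haddad $10,900; Marchetti $14,800; Kowalski $13,900; Vance $20,500. Sum = $60,100.
Rounded total matches; no reconciliation needed.

Haddad: $10,900 · Marchetti: $14,800 · Kowalski: $13,900 · Vance: $20,500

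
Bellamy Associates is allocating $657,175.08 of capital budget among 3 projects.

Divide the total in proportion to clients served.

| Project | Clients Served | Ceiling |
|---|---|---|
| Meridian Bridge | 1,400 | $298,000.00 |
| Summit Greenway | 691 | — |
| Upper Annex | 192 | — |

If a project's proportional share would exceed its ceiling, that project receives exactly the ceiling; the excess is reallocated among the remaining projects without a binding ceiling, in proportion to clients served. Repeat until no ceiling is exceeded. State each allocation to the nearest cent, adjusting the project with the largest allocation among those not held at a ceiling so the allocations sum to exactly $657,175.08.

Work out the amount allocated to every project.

Combined clients served = 2,283.
Proportional shares (ignoring caps): Meridian Bridge 402,998.2970; Summit Greenway 198,908.4452; Upper Annex 55,268.3379.
Held at cap: Meridian Bridge ($298,000.00); balance $359,175.08 reallocated over remaining clients served 883.
Shares after redistribution: Summit Greenway 281,075.8554 → $281,075.86; Upper Annex 78,099.2246 → $78,099.22.

Meridian Bridge: $298,000.00 · Summit Greenway: $281,075.86 · Upper Annex: $78,099.22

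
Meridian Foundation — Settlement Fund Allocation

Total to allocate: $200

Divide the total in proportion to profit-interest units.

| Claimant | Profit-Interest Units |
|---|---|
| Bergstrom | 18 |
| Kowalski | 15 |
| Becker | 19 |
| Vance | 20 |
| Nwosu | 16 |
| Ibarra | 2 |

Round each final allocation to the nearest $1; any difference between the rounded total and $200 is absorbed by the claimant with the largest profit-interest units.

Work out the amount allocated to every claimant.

Sum of profit-interest units: 18 + 15 + 19 + 20 + 16 + 2 = 90.
Unrounded shares: Bergstrom 40.00; Kowalski 33.33; Becker 42.22; Vance 44.44; Nwosu 35.56; Ibarra 4.44.
Rounded to nearest $1: Bergstrom $40; Kowalski $33; Becker $42; Vance $44; Nwosu $36; Ibarra $4. Sum = $199.
Difference $200 − $199 = +$1 applied to largest profit-interest units (Vance): Vance becomes $45.

Bergstrom: $40 | Kowalski: $33 | Becker: $42 | Vance: $45 | Nwosu: $36 | Ibarra: $4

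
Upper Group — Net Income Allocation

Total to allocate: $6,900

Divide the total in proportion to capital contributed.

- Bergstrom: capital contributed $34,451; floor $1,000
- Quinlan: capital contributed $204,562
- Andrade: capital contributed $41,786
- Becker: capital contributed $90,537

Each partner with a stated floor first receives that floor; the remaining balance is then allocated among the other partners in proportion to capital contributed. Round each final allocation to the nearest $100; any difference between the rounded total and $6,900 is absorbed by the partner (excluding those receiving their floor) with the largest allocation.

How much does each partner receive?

Bergstrom: $1,000; Quinlan: $3,600; Andrade: $700; Becker: $1,600

Guaranteed amounts: Bergstrom $1,000. Balance $5,900.
Balance split over remaining capital contributed 336,885: Quinlan 3,582.58 → $3,600; Andrade 731.81 → $700; Becker 1,585.61 → $1,600.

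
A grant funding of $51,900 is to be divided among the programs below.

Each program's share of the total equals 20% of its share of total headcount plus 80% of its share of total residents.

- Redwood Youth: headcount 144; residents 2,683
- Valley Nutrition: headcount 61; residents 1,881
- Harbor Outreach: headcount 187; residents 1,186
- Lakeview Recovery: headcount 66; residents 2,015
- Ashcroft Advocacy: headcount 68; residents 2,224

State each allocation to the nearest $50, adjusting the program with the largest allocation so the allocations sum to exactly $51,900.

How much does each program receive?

Redwood Youth: $14,000 · Valley Nutrition: $9,000 · Harbor Outreach: $8,600 · Lakeview Recovery: $9,700 · Ashcroft Advocacy: $10,600

Totals — headcount 526, residents 9,989.
Composite weights (20% headcount + 80% residents): Redwood Youth 0.2696; Valley Nutrition 0.1738; Harbor Outreach 0.1661; Lakeview Recovery 0.1865; Ashcroft Advocacy 0.2040.
Raw shares: Redwood Youth 13,993.76; Valley Nutrition 9,022.28; Harbor Outreach 8,619.92; Lakeview Recovery 9,677.93; Ashcroft Advocacy 10,586.12.
After rounding ($50): Redwood Youth $14,000; Valley Nutrition $9,000; Harbor Outreach $8,600; Lakeview Recovery $9,700; Ashcroft Advocacy $10,600. Sum = $51,900.
Sum already equals the total — no adjustment.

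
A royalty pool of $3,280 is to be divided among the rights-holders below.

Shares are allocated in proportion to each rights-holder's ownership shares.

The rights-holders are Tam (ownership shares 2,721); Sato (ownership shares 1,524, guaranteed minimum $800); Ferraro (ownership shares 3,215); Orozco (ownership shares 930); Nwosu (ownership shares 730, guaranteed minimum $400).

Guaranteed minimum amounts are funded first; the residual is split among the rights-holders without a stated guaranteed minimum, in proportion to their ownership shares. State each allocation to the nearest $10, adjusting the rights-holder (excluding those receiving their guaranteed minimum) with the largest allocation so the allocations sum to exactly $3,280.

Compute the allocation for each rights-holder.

Tam: $820 · Sato: $800 · Ferraro: $980 · Orozco: $280 · Nwosu: $400

Guaranteed amounts: Sato $800; Nwosu $400. Remaining pool $2,080.
Remaining pool split over remaining ownership shares 6,866: Tam 824.31 → $820; Ferraro 973.96 → $970; Orozco 281.74 → $280.
Rounding difference +$10 applied to Ferraro → $980.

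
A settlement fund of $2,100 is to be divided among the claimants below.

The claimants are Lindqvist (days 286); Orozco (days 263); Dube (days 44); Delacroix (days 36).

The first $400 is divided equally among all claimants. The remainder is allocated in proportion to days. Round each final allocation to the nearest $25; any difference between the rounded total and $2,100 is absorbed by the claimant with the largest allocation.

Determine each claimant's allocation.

First tranche $400 split equally: $100 each.
Remainder $1,700 by days (total 629): Lindqvist 772.97 → $775; Orozco 710.81 → $700; Dube 118.92 → $125; Delacroix 97.30 → $100.
Totals: Lindqvist $100 + $775 = $875; Orozco $100 + $700 = $800; Dube $100 + $125 = $225; Delacroix $100 + $100 = $200.

Lindqvist: $875 | Orozco: $800 | Dube: $225 | Delacroix: $200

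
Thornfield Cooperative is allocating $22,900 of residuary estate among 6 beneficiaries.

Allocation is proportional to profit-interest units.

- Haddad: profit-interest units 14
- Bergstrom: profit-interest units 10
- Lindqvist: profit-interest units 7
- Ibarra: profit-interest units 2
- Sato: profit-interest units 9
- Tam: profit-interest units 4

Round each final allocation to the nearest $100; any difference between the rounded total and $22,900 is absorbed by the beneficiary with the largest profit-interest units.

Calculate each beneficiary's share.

Sum of profit-interest units: 46.
Pro-rata amounts: Haddad 14/46 × $22,900 = 6,969.57; Bergstrom 10/46 × $22,900 = 4,978.26; Lindqvist 7/46 × $22,900 = 3,484.78; Ibarra 2/46 × $22,900 = 995.65; Sato 9/46 × $22,900 = 4,480.43; Tam 4/46 × $22,900 = 1,991.30.
After rounding ($100): Haddad $7,000; Bergstrom $5,000; Lindqvist $3,500; Ibarra $1,000; Sato $4,500; Tam $2,000. Sum = $23,000.
Difference $22,900 − $23,000 = −$100 applied to largest profit-interest units (Haddad): Haddad becomes $6,900.

Haddad: $6,900; Bergstrom: $5,000; Lindqvist: $3,500; Ibarra: $1,000; Sato: $4,500; Tam: $2,000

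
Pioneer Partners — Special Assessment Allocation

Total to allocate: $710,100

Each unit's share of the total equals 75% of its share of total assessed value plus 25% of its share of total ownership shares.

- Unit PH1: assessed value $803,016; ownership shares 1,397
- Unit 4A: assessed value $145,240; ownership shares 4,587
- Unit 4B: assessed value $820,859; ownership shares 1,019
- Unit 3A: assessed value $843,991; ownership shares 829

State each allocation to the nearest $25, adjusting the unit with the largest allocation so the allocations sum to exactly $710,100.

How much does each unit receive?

Unit PH1: $195,325 | Unit 4A: $133,575 | Unit 4B: $190,400 | Unit 3A: $190,800

Totals — assessed value 2,613,106, ownership shares 7,832.
Combined weights (75% assessed value + 25% ownership shares): Unit PH1 0.2751; Unit 4A 0.1881; Unit 4B 0.2681; Unit 3A 0.2687.
Unrounded shares: Unit PH1 195,327.31; Unit 4A 133,573.05; Unit 4B 190,395.89; Unit 3A 190,803.75.
After rounding ($25): Unit PH1 $195,325; Unit 4A $133,575; Unit 4B $190,400; Unit 3A $190,800. Sum = $710,100.
Rounded total matches; no reconciliation needed.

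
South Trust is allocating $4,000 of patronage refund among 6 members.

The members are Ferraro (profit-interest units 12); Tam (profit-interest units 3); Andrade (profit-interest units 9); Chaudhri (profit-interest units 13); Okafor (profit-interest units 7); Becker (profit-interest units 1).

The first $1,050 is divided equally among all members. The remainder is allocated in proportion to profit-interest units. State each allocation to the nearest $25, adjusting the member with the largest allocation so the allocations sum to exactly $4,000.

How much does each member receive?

First tranche $1,050 split equally: $175 each.
Remainder $2,950 by profit-interest units (total 45): Ferraro 786.67 → $775; Tam 196.67 → $200; Andrade 590.00 → $600; Chaudhri 852.22 → $850; Okafor 458.89 → $450; Becker 65.56 → $75.
Totals: Ferraro $175 + $775 = $950; Tam $175 + $200 = $375; Andrade $175 + $600 = $775; Chaudhri $175 + $850 = $1,025; Okafor $175 + $450 = $625; Becker $175 + $75 = $250.

Ferraro: $950 · Tam: $375 · Andrade: $775 · Chaudhri: $1,025 · Okafor: $625 · Becker: $250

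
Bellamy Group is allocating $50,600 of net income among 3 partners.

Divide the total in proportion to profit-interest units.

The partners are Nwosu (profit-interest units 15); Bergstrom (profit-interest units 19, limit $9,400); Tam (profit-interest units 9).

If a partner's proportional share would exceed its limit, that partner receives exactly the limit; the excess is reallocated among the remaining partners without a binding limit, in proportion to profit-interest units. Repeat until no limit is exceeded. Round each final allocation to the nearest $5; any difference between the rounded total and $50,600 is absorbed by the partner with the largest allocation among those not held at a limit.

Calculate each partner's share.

Total profit-interest units = 43.
Pro-rata shares before constraints: Nwosu 17,651.16; Bergstrom 22,358.14; Tam 10,590.70.
Held at cap: Bergstrom ($9,400); balance $41,200 reallocated over remaining profit-interest units 24.
Redistributed shares: Nwosu 25,750.00 → $25,750; Tam 15,450.00 → $15,450.

Nwosu: $25,750 | Bergstrom: $9,400 | Tam: $15,450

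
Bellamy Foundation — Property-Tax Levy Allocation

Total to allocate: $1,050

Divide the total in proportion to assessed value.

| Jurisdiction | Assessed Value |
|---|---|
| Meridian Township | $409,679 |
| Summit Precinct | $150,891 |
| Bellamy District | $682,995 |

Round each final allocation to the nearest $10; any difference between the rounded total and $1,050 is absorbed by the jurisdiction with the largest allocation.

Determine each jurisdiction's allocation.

Assessed value total: 1,243,565.
Proportional shares: Meridian Township 409,679/1,243,565 × $1,050 = 345.91; Summit Precinct 150,891/1,243,565 × $1,050 = 127.40; Bellamy District 682,995/1,243,565 × $1,050 = 576.68.
After rounding ($10): Meridian Township $350; Summit Precinct $130; Bellamy District $580. Sum = $1,060.
Difference $1,050 − $1,060 = −$10 applied to largest allocation (Bellamy District): Bellamy District becomes $570.

Meridian Township: $350; Summit Precinct: $130; Bellamy District: $570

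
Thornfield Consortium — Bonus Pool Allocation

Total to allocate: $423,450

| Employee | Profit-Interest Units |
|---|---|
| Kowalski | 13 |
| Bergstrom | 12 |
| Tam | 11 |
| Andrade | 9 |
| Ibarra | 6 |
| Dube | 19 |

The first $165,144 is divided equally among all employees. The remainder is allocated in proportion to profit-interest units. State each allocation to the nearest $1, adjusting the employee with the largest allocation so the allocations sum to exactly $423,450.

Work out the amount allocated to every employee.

Kowalski: $75,495; Bergstrom: $71,805; Tam: $68,115; Andrade: $60,735; Ibarra: $49,665; Dube: $97,635

Equal tier: $165,144 ÷ 6 = $27,524 apiece.
Remainder $258,306 by profit-interest units (total 70): Kowalski 47,971.11 → $47,971; Bergstrom 44,281.03 → $44,281; Tam 40,590.94 → $40,591; Andrade 33,210.77 → $33,211; Ibarra 22,140.51 → $22,141; Dube 70,111.63 → $70,112.
Rounding difference −$1 on remainder applied to Dube.
Totals: Kowalski $27,524 + $47,971 = $75,495; Bergstrom $27,524 + $44,281 = $71,805; Tam $27,524 + $40,591 = $68,115; Andrade $27,524 + $33,211 = $60,735; Ibarra $27,524 + $22,141 = $49,665; Dube $27,524 + $70,111 = $97,635.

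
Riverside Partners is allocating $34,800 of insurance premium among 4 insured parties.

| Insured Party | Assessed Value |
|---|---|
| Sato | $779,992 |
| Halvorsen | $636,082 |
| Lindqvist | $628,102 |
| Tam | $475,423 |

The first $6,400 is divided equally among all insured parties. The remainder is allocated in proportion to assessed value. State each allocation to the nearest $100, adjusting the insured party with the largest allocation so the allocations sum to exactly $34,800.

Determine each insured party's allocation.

Sato: $10,300; Halvorsen: $8,800; Lindqvist: $8,700; Tam: $7,000

First tranche $6,400 split equally: $1,600 each.
Remainder $28,400 by assessed value (total 2,519,599): Sato 8,791.79 → $8,800; Halvorsen 7,169.68 → $7,200; Lindqvist 7,079.74 → $7,100; Tam 5,358.79 → $5,400.
Rounding difference −$100 on remainder applied to Sato.
Totals: Sato $1,600 + $8,700 = $10,300; Halvorsen $1,600 + $7,200 = $8,800; Lindqvist $1,600 + $7,100 = $8,700; Tam $1,600 + $5,400 = $7,000.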